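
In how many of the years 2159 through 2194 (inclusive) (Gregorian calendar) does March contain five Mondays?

16

March has 31 days; it has five Mondays when Monday falls among the first (month-length − 28) days — i.e. when March 1 is one of Monday/Sunday/Saturday.
March 1 by year: 2159:Thu 2160:Sat✓ 2161:Sun✓ 2162:Mon✓ 2163:Tue 2164:Thu 2165:Fri 2166:Sat✓ 2167:Sun✓ 2168:Tue 2169:Wed 2170:Thu 2171:Fri 2172:Sun✓ 2173:Mon✓ …(6 more)… 2180:Wed 2181:Thu 2182:Fri 2183:Sat✓ 2184:Mon✓ 2185:Tue 2186:Wed 2187:Thu 2188:Sat✓ 2189:Sun✓ 2190:Mon✓ 2191:Tue 2192:Thu 2193:Fri 2194:Sat✓
Years with five Mondays: 2160, 2161, 2162, 2166, 2167, 2172, 2173, 2177, 2178, 2179, 2183, 2184, 2188, 2189, 2190, 2194 → 16.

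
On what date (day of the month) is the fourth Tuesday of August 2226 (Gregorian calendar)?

22

August 1, 2226 is a Tuesday, so the first Tuesday is the 1st.
The fourth Tuesday is 1 + 21 = 22.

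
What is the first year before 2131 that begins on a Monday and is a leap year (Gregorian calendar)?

2120

Jan 1 advances by 2 weekdays after a leap year and by 1 after a common year.
2131: Jan 1 is Monday.
2130: Sunday
2129: Saturday
2128: Thursday (leap)
2127: Wednesday
2126: Tuesday
2125: Monday
2124: Saturday (leap)
2123: Friday
2122: Thursday
2121: Wednesday
2120: Monday (leap)
2120 begins on a Monday and is a leap year.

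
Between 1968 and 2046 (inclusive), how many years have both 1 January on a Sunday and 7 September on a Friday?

3

Check each year's weekday for 1 January and 7 September:
  1968: Mon/Sat  1969: Wed/Sun  1970: Thu/Mon  1971: Fri/Tue  1972: Sat/Thu  1973: Mon/Fri  1974: Tue/Sat  1975: Wed/Sun  1976: Thu/Tue  1977: Sat/Wed  1978: Sun/Thu  1979: Mon/Fri  1980: Tue/Sun  1981: Thu/Mon  …(51 more)…  2033: Sat/Wed  2034: Sun/Thu  2035: Mon/Fri  2036: Tue/Sun  2037: Thu/Mon  2038: Fri/Tue  2039: Sat/Wed  2040: Sun/Fri ✓  2041: Tue/Sat  2042: Wed/Sun  2043: Thu/Mon  2044: Fri/Wed  2045: Sun/Thu  2046: Mon/Fri
Both conditions hold in: 1984, 2012, 2040 — 3.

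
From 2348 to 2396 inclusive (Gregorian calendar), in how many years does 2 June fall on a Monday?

6

Track 2 June's weekday year by year (advancing +1, or +2 across a Feb 29):
  2348: Wed  2349: Thu (+1)  2350: Fri (+1)  2351: Sat (+1)  2352: Mon (+2) ✓
  2353: Tue (+1)  2354: Wed (+1)  2355: Thu (+1)  2356: Sat (+2)  2357: Sun (+1)
  2358: Mon (+1) ✓  2359: Tue (+1)  2360: Thu (+2)  2361: Fri (+1)  … (21 more years) …
  2383: Thu (+1)  2384: Sat (+2)  2385: Sun (+1)  2386: Mon (+1) ✓  2387: Tue (+1)
  2388: Thu (+2)  2389: Fri (+1)  2390: Sat (+1)  2391: Sun (+1)  2392: Tue (+2)
  2393: Wed (+1)  2394: Thu (+1)  2395: Fri (+1)  2396: Sun (+2)
Monday years: 2352, 2358, 2369, 2375, 2380, 2386 — 6 in total.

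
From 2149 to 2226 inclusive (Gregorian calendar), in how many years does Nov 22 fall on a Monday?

11

Track Nov 22's weekday year by year (advancing +1, or +2 across a Feb 29):
  2149: Sat  2150: Sun (+1)  2151: Mon (+1) ✓  2152: Wed (+2)  2153: Thu (+1)
  2154: Fri (+1)  2155: Sat (+1)  2156: Mon (+2) ✓  2157: Tue (+1)  2158: Wed (+1)
  2159: Thu (+1)  2160: Sat (+2)  2161: Sun (+1)  2162: Mon (+1) ✓  … (50 more years) …
  2213: Mon (+1) ✓  2214: Tue (+1)  2215: Wed (+1)  2216: Fri (+2)  2217: Sat (+1)
  2218: Sun (+1)  2219: Mon (+1) ✓  2220: Wed (+2)  2221: Thu (+1)  2222: Fri (+1)
  2223: Sat (+1)  2224: Mon (+2) ✓  2225: Tue (+1)  2226: Wed (+1)
Monday years: 2151, 2156, 2162, 2173, 2179, 2184, 2190, 2202, 2213, 2219, 2224 — 11 in total.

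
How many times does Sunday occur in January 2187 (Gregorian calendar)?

January 2187 has 31 days and begins on Monday.
The first Sunday is January 7.
Sundays fall on 7, 14, 21, 28 — that's 4.

4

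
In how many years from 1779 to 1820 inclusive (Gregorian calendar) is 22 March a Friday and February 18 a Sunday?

1

Check each year's weekday for 22 March and February 18:
  1779: Mon/Thu  1780: Wed/Fri  1781: Thu/Sun  1782: Fri/Mon  1783: Sat/Tue  1784: Mon/Wed  1785: Tue/Fri  1786: Wed/Sat  1787: Thu/Sun  1788: Sat/Mon  1789: Sun/Wed  1790: Mon/Thu  1791: Tue/Fri  1792: Thu/Sat  …(14 more)…  1807: Sun/Wed  1808: Tue/Thu  1809: Wed/Sat  1810: Thu/Sun  1811: Fri/Mon  1812: Sun/Tue  1813: Mon/Thu  1814: Tue/Fri  1815: Wed/Sat  1816: Fri/Sun ✓  1817: Sat/Tue  1818: Sun/Wed  1819: Mon/Thu  1820: Wed/Fri
Both conditions hold in: 1816 — 1.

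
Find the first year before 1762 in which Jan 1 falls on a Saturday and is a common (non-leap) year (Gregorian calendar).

Jan 1 advances by 2 weekdays after a leap year and by 1 after a common year.
1762: Jan 1 is Friday.
1761: Thursday
1760: Tuesday (leap)
1759: Monday
1758: Sunday
1757: Saturday
1757 begins on a Saturday and is a common year.

1757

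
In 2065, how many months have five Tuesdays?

A month of length L has five Tuesdays iff its first Tuesday is on day ≤ L−28 (so day 1–3 in a 31-day month, 1–2 in a 30-day month, day 1 in a leap February).
Checking each month of 2065: Jan starts Thu (31d); Feb starts Sun (28d); Mar starts Sun (31d) ✓; Apr starts Wed (30d); May starts Fri (31d); Jun starts Mon (30d) ✓; Jul starts Wed (31d); Aug starts Sat (31d); Sep starts Tue (30d) ✓; Oct starts Thu (31d); Nov starts Sun (30d); Dec starts Tue (31d) ✓.
Five-Tuesday months: March, June, September, December → 4.

4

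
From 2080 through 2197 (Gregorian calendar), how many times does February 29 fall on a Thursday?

Leap years in 2080–2197: 29 of them.
Feb 29 weekday advances by 5 (mod 7) from one leap year to the next four years later (or differs when a century non-leap intervenes).
Leap-day weekdays: 2080:Thu✓ 2084:Tue 2088:Sun 2092:Fri 2096:Wed 2104:Fri 2108:Wed 2112:Mon 2116:Sat 2120:Thu✓ 2124:Tue 2128:Sun 2132:Fri …(3 more)… 2148:Thu✓ 2152:Tue 2156:Sun 2160:Fri 2164:Wed 2168:Mon 2172:Sat 2176:Thu✓ 2180:Tue 2184:Sun 2188:Fri 2192:Wed 2196:Mon
Thursday: 2080, 2120, 2148, 2176 → 4.

4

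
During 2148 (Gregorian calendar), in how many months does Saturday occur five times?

4

A month of length L has five Saturdays iff its first Saturday is on day ≤ L−28 (so day 1–3 in a 31-day month, 1–2 in a 30-day month, day 1 in a leap February).
Checking each month of 2148: Jan starts Mon (31d); Feb starts Thu (29d); Mar starts Fri (31d) ✓; Apr starts Mon (30d); May starts Wed (31d); Jun starts Sat (30d) ✓; Jul starts Mon (31d); Aug starts Thu (31d) ✓; Sep starts Sun (30d); Oct starts Tue (31d); Nov starts Fri (30d) ✓; Dec starts Sun (31d).
Five-Saturday months: March, June, August, November → 4.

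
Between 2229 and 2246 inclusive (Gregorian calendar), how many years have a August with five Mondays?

August has 31 days; it has five Mondays when Monday falls among the first (month-length − 28) days — i.e. when August 1 is one of Monday/Sunday/Saturday.
August 1 by year: 2229:Sat✓ 2230:Sun✓ 2231:Mon✓ 2232:Wed 2233:Thu 2234:Fri 2235:Sat✓ 2236:Mon✓ 2237:Tue 2238:Wed 2239:Thu 2240:Sat✓ 2241:Sun✓ 2242:Mon✓ 2243:Tue 2244:Thu 2245:Fri 2246:Sat✓
Years with five Mondays: 2229, 2230, 2231, 2235, 2236, 2240, 2241, 2242, 2246 → 9.

9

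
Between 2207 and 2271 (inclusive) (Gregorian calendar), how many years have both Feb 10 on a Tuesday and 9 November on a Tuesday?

Check each year's weekday for Feb 10 and 9 November:
  2207: Tue/Mon  2208: Wed/Wed  2209: Fri/Thu  2210: Sat/Fri  2211: Sun/Sat  2212: Mon/Mon  2213: Wed/Tue  2214: Thu/Wed  2215: Fri/Thu  2216: Sat/Sat  2217: Mon/Sun  2218: Tue/Mon  2219: Wed/Tue  2220: Thu/Thu  …(37 more)…  2258: Wed/Tue  2259: Thu/Wed  2260: Fri/Fri  2261: Sun/Sat  2262: Mon/Sun  2263: Tue/Mon  2264: Wed/Wed  2265: Fri/Thu  2266: Sat/Fri  2267: Sun/Sat  2268: Mon/Mon  2269: Wed/Tue  2270: Thu/Wed  2271: Fri/Thu
Both conditions hold in: 2224, 2252 — 2.

2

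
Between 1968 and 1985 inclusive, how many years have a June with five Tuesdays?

June has 30 days; it has five Tuesdays when Tuesday falls among the first (month-length − 28) days — i.e. when June 1 is one of Tuesday/Monday.
June 1 by year: 1968:Sat 1969:Sun 1970:Mon✓ 1971:Tue✓ 1972:Thu 1973:Fri 1974:Sat 1975:Sun 1976:Tue✓ 1977:Wed 1978:Thu 1979:Fri 1980:Sun 1981:Mon✓ 1982:Tue✓ 1983:Wed 1984:Fri 1985:Sat
Years with five Tuesdays: 1970, 1971, 1976, 1981, 1982 → 5.

5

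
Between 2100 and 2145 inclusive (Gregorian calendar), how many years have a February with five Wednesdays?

2

February has 28 days (29 in leap years); it has five Wednesdays when Wednesday falls among the first (month-length − 28) days — i.e. when February 1 is Wednesday in a leap year (never in a common year).
February 1 by year: 2100:Mon 2101:Tue 2102:Wed 2103:Thu 2104:Fri 2105:Sun 2106:Mon 2107:Tue 2108:Wed✓ 2109:Fri 2110:Sat 2111:Sun 2112:Mon 2113:Wed 2114:Thu …(16 more)… 2131:Thu 2132:Fri 2133:Sun 2134:Mon 2135:Tue 2136:Wed✓ 2137:Fri 2138:Sat 2139:Sun 2140:Mon 2141:Wed 2142:Thu 2143:Fri 2144:Sat 2145:Mon
Years with five Wednesdays: 2108, 2136 → 2.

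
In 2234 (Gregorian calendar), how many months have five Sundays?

A month of length L has five Sundays iff its first Sunday is on day ≤ L−28 (so day 1–3 in a 31-day month, 1–2 in a 30-day month, day 1 in a leap February).
Checking each month of 2234: Jan starts Wed (31d); Feb starts Sat (28d); Mar starts Sat (31d) ✓; Apr starts Tue (30d); May starts Thu (31d); Jun starts Sun (30d) ✓; Jul starts Tue (31d); Aug starts Fri (31d) ✓; Sep starts Mon (30d); Oct starts Wed (31d); Nov starts Sat (30d) ✓; Dec starts Mon (31d).
Five-Sunday months: March, June, August, November → 4.

4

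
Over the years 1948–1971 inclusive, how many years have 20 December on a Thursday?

Track 20 December's weekday year by year (advancing +1, or +2 across a Feb 29):
  1948: Mon  1949: Tue (+1)  1950: Wed (+1)  1951: Thu (+1) ✓  1952: Sat (+2)
  1953: Sun (+1)  1954: Mon (+1)  1955: Tue (+1)  1956: Thu (+2) ✓  1957: Fri (+1)
  1958: Sat (+1)  1959: Sun (+1)  1960: Tue (+2)  1961: Wed (+1)  1962: Thu (+1) ✓
  1963: Fri (+1)  1964: Sun (+2)  1965: Mon (+1)  1966: Tue (+1)  1967: Wed (+1)
  1968: Fri (+2)  1969: Sat (+1)  1970: Sun (+1)  1971: Mon (+1)
Thursday years: 1951, 1956, 1962 — 3 in total.

3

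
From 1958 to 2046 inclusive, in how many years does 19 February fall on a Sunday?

13

Track 19 February's weekday year by year (advancing +1, or +2 across a Feb 29):
  1958: Wed  1959: Thu (+1)  1960: Fri (+1)  1961: Sun (+2) ✓  1962: Mon (+1)
  1963: Tue (+1)  1964: Wed (+1)  1965: Fri (+2)  1966: Sat (+1)  1967: Sun (+1) ✓
  1968: Mon (+1)  1969: Wed (+2)  1970: Thu (+1)  1971: Fri (+1)  … (61 more years) …
  2033: Sat (+2)  2034: Sun (+1) ✓  2035: Mon (+1)  2036: Tue (+1)  2037: Thu (+2)
  2038: Fri (+1)  2039: Sat (+1)  2040: Sun (+1) ✓  2041: Tue (+2)  2042: Wed (+1)
  2043: Thu (+1)  2044: Fri (+1)  2045: Sun (+2) ✓  2046: Mon (+1)
Sunday years: 1961, 1967, 1978, 1984, 1989, 1995, 2006, 2012, 2017, 2023, 2034, 2040, 2045 — 13 in total.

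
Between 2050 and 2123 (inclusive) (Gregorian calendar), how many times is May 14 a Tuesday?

Track May 14's weekday year by year (advancing +1, or +2 across a Feb 29):
  2050: Sat  2051: Sun (+1)  2052: Tue (+2) ✓  2053: Wed (+1)  2054: Thu (+1)
  2055: Fri (+1)  2056: Sun (+2)  2057: Mon (+1)  2058: Tue (+1) ✓  2059: Wed (+1)
  2060: Fri (+2)  2061: Sat (+1)  2062: Sun (+1)  2063: Mon (+1)  … (46 more years) …
  2110: Wed (+1)  2111: Thu (+1)  2112: Sat (+2)  2113: Sun (+1)  2114: Mon (+1)
  2115: Tue (+1) ✓  2116: Thu (+2)  2117: Fri (+1)  2118: Sat (+1)  2119: Sun (+1)
  2120: Tue (+2) ✓  2121: Wed (+1)  2122: Thu (+1)  2123: Fri (+1)
Tuesday years: 2052, 2058, 2069, 2075, 2080, 2086, 2097, 2109, 2115, 2120 — 10 in total.

10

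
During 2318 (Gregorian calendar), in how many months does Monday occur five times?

A month of length L has five Mondays iff its first Monday is on day ≤ L−28 (so day 1–3 in a 31-day month, 1–2 in a 30-day month, day 1 in a leap February).
Checking each month of 2318: Jan starts Tue (31d); Feb starts Fri (28d); Mar starts Fri (31d); Apr starts Mon (30d) ✓; May starts Wed (31d); Jun starts Sat (30d); Jul starts Mon (31d) ✓; Aug starts Thu (31d); Sep starts Sun (30d) ✓; Oct starts Tue (31d); Nov starts Fri (30d); Dec starts Sun (31d) ✓.
Five-Monday months: April, July, September, December → 4.

4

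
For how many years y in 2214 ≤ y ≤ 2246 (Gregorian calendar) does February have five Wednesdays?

February has 28 days (29 in leap years); it has five Wednesdays when Wednesday falls among the first (month-length − 28) days — i.e. when February 1 is Wednesday in a leap year (never in a common year).
February 1 by year: 2214:Tue 2215:Wed 2216:Thu 2217:Sat 2218:Sun 2219:Mon 2220:Tue 2221:Thu 2222:Fri 2223:Sat 2224:Sun 2225:Tue 2226:Wed 2227:Thu 2228:Fri …(3 more)… 2232:Wed✓ 2233:Fri 2234:Sat 2235:Sun 2236:Mon 2237:Wed 2238:Thu 2239:Fri 2240:Sat 2241:Mon 2242:Tue 2243:Wed 2244:Thu 2245:Sat 2246:Sun
Years with five Wednesdays: 2232 → 1.

1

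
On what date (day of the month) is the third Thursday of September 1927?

15

September 1, 1927 is a Thursday, so the first Thursday is the 1st.
The third Thursday is 1 + 14 = 15.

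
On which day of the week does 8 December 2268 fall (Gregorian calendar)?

Tuesday

January 1, 2268 is a Wednesday.
December 8 is day 343 of the year, i.e. 342 days after Jan 1.
342 mod 7 = 6, so advance 6 weekdays from Wednesday: Tuesday.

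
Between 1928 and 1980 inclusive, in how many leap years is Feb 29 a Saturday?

Leap years in 1928–1980: 14 of them.
Feb 29 weekday advances by 5 (mod 7) from one leap year to the next four years later (or differs when a century non-leap intervenes).
Leap-day weekdays: 1928:Wed 1932:Mon 1936:Sat✓ 1940:Thu 1944:Tue 1948:Sun 1952:Fri 1956:Wed 1960:Mon 1964:Sat✓ 1968:Thu 1972:Tue 1976:Sun 1980:Fri
Saturday: 1936, 1964 → 2.

2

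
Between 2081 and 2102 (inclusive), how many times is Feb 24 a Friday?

Track Feb 24's weekday year by year (advancing +1, or +2 across a Feb 29):
  2081: Mon  2082: Tue (+1)  2083: Wed (+1)  2084: Thu (+1)  2085: Sat (+2)
  2086: Sun (+1)  2087: Mon (+1)  2088: Tue (+1)  2089: Thu (+2)  2090: Fri (+1) ✓
  2091: Sat (+1)  2092: Sun (+1)  2093: Tue (+2)  2094: Wed (+1)  2095: Thu (+1)
  2096: Fri (+1) ✓  2097: Sun (+2)  2098: Mon (+1)  2099: Tue (+1)  2100: Wed (+1)
  2101: Thu (+1)  2102: Fri (+1) ✓
Friday years: 2090, 2096, 2102 — 3 in total.

3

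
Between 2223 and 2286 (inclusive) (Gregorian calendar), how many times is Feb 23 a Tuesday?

Track Feb 23's weekday year by year (advancing +1, or +2 across a Feb 29):
  2223: Sun  2224: Mon (+1)  2225: Wed (+2)  2226: Thu (+1)  2227: Fri (+1)
  2228: Sat (+1)  2229: Mon (+2)  2230: Tue (+1) ✓  2231: Wed (+1)  2232: Thu (+1)
  2233: Sat (+2)  2234: Sun (+1)  2235: Mon (+1)  2236: Tue (+1) ✓  … (36 more years) …
  2273: Sun (+2)  2274: Mon (+1)  2275: Tue (+1) ✓  2276: Wed (+1)  2277: Fri (+2)
  2278: Sat (+1)  2279: Sun (+1)  2280: Mon (+1)  2281: Wed (+2)  2282: Thu (+1)
  2283: Fri (+1)  2284: Sat (+1)  2285: Mon (+2)  2286: Tue (+1) ✓
Tuesday years: 2230, 2236, 2241, 2247, 2258, 2264, 2269, 2275, 2286 — 9 in total.

9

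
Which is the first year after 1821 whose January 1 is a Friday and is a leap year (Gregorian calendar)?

Jan 1 advances by 2 weekdays after a leap year and by 1 after a common year.
1821: Jan 1 is Monday.
1822: Tuesday
1823: Wednesday
1824: Thursday (leap)
1825: Saturday
1826: Sunday
1827: Monday
1828: Tuesday (leap)
1829: Thursday
1830: Friday
1831: Saturday
1832: Sunday (leap)
1833: Tuesday
1834: Wednesday
1835: Thursday
1836: Friday (leap)
1836 begins on a Friday and is a leap year.

1836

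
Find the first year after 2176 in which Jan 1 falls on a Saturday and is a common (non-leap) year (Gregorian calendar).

2185

Jan 1 advances by 2 weekdays after a leap year and by 1 after a common year.
2176: Jan 1 is Monday (leap).
2177: Wednesday
2178: Thursday
2179: Friday
2180: Saturday (leap)
2181: Monday
2182: Tuesday
2183: Wednesday
2184: Thursday (leap)
2185: Saturday
2185 begins on a Saturday and is a common year.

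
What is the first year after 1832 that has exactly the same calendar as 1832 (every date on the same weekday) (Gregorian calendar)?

1860

Two years share a calendar iff Jan 1 falls on the same weekday and both are leap or both are common. 1832: Jan 1 is Sunday, leap year.
1833: Jan 1 Tuesday, common
1834: Jan 1 Wednesday, common
1835: Jan 1 Thursday, common
1836: Jan 1 Friday, leap
1837: Jan 1 Sunday, common
1838: Jan 1 Monday, common
1839: Jan 1 Tuesday, common
1840: Jan 1 Wednesday, leap
1841: Jan 1 Friday, common
1842: Jan 1 Saturday, common
1843: Jan 1 Sunday, common
1844: Jan 1 Monday, leap
1845: Jan 1 Wednesday, common
1846: Jan 1 Thursday, common
1847: Jan 1 Friday, common
1848: Jan 1 Saturday, leap
1849: Jan 1 Monday, common
1850: Jan 1 Tuesday, common
1851: Jan 1 Wednesday, common
1852: Jan 1 Thursday, leap
1853: Jan 1 Saturday, common
1854: Jan 1 Sunday, common
1855: Jan 1 Monday, common
1856: Jan 1 Tuesday, leap
1857: Jan 1 Thursday, common
1858: Jan 1 Friday, common
1859: Jan 1 Saturday, common
1860: Jan 1 Sunday, leap
1860 matches on both conditions.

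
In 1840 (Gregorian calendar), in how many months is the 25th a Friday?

2

Check the 25th of each month of 1840: Jan 25: Sat, Feb 25: Tue, Mar 25: Wed, Apr 25: Sat, May 25: Mon, Jun 25: Thu, Jul 25: Sat, Aug 25: Tue, Sep 25: Fri, Oct 25: Sun, Nov 25: Wed, Dec 25: Fri.
Friday occurs in September, December — 2 months.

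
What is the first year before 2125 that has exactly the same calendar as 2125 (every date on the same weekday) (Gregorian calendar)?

2114

Two years share a calendar iff Jan 1 falls on the same weekday and both are leap or both are common. 2125: Jan 1 is Monday, common year.
2124: Jan 1 Saturday, leap
2123: Jan 1 Friday, common
2122: Jan 1 Thursday, common
2121: Jan 1 Wednesday, common
2120: Jan 1 Monday, leap
2119: Jan 1 Sunday, common
2118: Jan 1 Saturday, common
2117: Jan 1 Friday, common
2116: Jan 1 Wednesday, leap
2115: Jan 1 Tuesday, common
2114: Jan 1 Monday, common
2114 matches on both conditions.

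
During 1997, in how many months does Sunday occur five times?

4

A month of length L has five Sundays iff its first Sunday is on day ≤ L−28 (so day 1–3 in a 31-day month, 1–2 in a 30-day month, day 1 in a leap February).
Checking each month of 1997: Jan starts Wed (31d); Feb starts Sat (28d); Mar starts Sat (31d) ✓; Apr starts Tue (30d); May starts Thu (31d); Jun starts Sun (30d) ✓; Jul starts Tue (31d); Aug starts Fri (31d) ✓; Sep starts Mon (30d); Oct starts Wed (31d); Nov starts Sat (30d) ✓; Dec starts Mon (31d).
Five-Sunday months: March, June, August, November → 4.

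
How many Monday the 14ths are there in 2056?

2

Check the 14th of each month of 2056: Jan 14: Fri, Feb 14: Mon, Mar 14: Tue, Apr 14: Fri, May 14: Sun, Jun 14: Wed, Jul 14: Fri, Aug 14: Mon, Sep 14: Thu, Oct 14: Sat, Nov 14: Tue, Dec 14: Thu.
Monday occurs in February, August — 2 months.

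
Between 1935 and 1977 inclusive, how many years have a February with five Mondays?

February has 28 days (29 in leap years); it has five Mondays when Monday falls among the first (month-length − 28) days — i.e. when February 1 is Monday in a leap year (never in a common year).
February 1 by year: 1935:Fri 1936:Sat 1937:Mon 1938:Tue 1939:Wed 1940:Thu 1941:Sat 1942:Sun 1943:Mon 1944:Tue 1945:Thu 1946:Fri 1947:Sat 1948:Sun 1949:Tue …(13 more)… 1963:Fri 1964:Sat 1965:Mon 1966:Tue 1967:Wed 1968:Thu 1969:Sat 1970:Sun 1971:Mon 1972:Tue 1973:Thu 1974:Fri 1975:Sat 1976:Sun 1977:Tue
Years with five Mondays: 1960 → 1.

1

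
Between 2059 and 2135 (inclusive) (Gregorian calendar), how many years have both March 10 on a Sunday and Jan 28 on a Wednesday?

Check each year's weekday for March 10 and Jan 28:
  2059: Mon/Tue  2060: Wed/Wed  2061: Thu/Fri  2062: Fri/Sat  2063: Sat/Sun  2064: Mon/Mon  2065: Tue/Wed  2066: Wed/Thu  2067: Thu/Fri  2068: Sat/Sat  2069: Sun/Mon  2070: Mon/Tue  2071: Tue/Wed  2072: Thu/Thu  …(49 more)…  2122: Tue/Wed  2123: Wed/Thu  2124: Fri/Fri  2125: Sat/Sun  2126: Sun/Mon  2127: Mon/Tue  2128: Wed/Wed  2129: Thu/Fri  2130: Fri/Sat  2131: Sat/Sun  2132: Mon/Mon  2133: Tue/Wed  2134: Wed/Thu  2135: Thu/Fri
Both conditions hold in: no year — 0.

0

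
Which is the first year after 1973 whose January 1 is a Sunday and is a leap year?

1984

Jan 1 advances by 2 weekdays after a leap year and by 1 after a common year.
1973: Jan 1 is Monday.
1974: Tuesday
1975: Wednesday
1976: Thursday (leap)
1977: Saturday
1978: Sunday
1979: Monday
1980: Tuesday (leap)
1981: Thursday
1982: Friday
1983: Saturday
1984: Sunday (leap)
1984 begins on a Sunday and is a leap year.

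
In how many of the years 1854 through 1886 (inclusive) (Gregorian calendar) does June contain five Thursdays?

June has 30 days; it has five Thursdays when Thursday falls among the first (month-length − 28) days — i.e. when June 1 is one of Thursday/Wednesday.
June 1 by year: 1854:Thu✓ 1855:Fri 1856:Sun 1857:Mon 1858:Tue 1859:Wed✓ 1860:Fri 1861:Sat 1862:Sun 1863:Mon 1864:Wed✓ 1865:Thu✓ 1866:Fri 1867:Sat 1868:Mon …(3 more)… 1872:Sat 1873:Sun 1874:Mon 1875:Tue 1876:Thu✓ 1877:Fri 1878:Sat 1879:Sun 1880:Tue 1881:Wed✓ 1882:Thu✓ 1883:Fri 1884:Sun 1885:Mon 1886:Tue
Years with five Thursdays: 1854, 1859, 1864, 1865, 1870, 1871, 1876, 1881, 1882 → 9.

9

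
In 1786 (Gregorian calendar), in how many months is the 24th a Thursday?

1

Check the 24th of each month of 1786: Jan 24: Tue, Feb 24: Fri, Mar 24: Fri, Apr 24: Mon, May 24: Wed, Jun 24: Sat, Jul 24: Mon, Aug 24: Thu, Sep 24: Sun, Oct 24: Tue, Nov 24: Fri, Dec 24: Sun.
Thursday occurs in August — 1 month.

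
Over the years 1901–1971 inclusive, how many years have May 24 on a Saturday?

Track May 24's weekday year by year (advancing +1, or +2 across a Feb 29):
  1901: Fri  1902: Sat (+1) ✓  1903: Sun (+1)  1904: Tue (+2)  1905: Wed (+1)
  1906: Thu (+1)  1907: Fri (+1)  1908: Sun (+2)  1909: Mon (+1)  1910: Tue (+1)
  1911: Wed (+1)  1912: Fri (+2)  1913: Sat (+1) ✓  1914: Sun (+1)  … (43 more years) …
  1958: Sat (+1) ✓  1959: Sun (+1)  1960: Tue (+2)  1961: Wed (+1)  1962: Thu (+1)
  1963: Fri (+1)  1964: Sun (+2)  1965: Mon (+1)  1966: Tue (+1)  1967: Wed (+1)
  1968: Fri (+2)  1969: Sat (+1) ✓  1970: Sun (+1)  1971: Mon (+1)
Saturday years: 1902, 1913, 1919, 1924, 1930, 1941, 1947, 1952, 1958, 1969 — 10 in total.

10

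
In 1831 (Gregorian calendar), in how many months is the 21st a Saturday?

1

Check the 21st of each month of 1831: Jan 21: Fri, Feb 21: Mon, Mar 21: Mon, Apr 21: Thu, May 21: Sat, Jun 21: Tue, Jul 21: Thu, Aug 21: Sun, Sep 21: Wed, Oct 21: Fri, Nov 21: Mon, Dec 21: Wed.
Saturday occurs in May — 1 month.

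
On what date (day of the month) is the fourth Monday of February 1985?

25

February 1, 1985 is a Friday, so the first Monday is the 4th.
The fourth Monday is 4 + 21 = 25.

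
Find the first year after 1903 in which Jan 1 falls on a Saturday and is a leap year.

1916

Jan 1 advances by 2 weekdays after a leap year and by 1 after a common year.
1903: Jan 1 is Thursday.
1904: Friday (leap)
1905: Sunday
1906: Monday
1907: Tuesday
1908: Wednesday (leap)
1909: Friday
1910: Saturday
1911: Sunday
1912: Monday (leap)
1913: Wednesday
1914: Thursday
1915: Friday
1916: Saturday (leap)
1916 begins on a Saturday and is a leap year.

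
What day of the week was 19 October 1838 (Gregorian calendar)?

January 1, 1838 is a Monday.
October 19 is day 292 of the year, i.e. 291 days after Jan 1.
291 mod 7 = 4, so advance 4 weekdays from Monday: Friday.

Friday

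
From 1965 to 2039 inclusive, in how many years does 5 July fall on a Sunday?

10

Track 5 July's weekday year by year (advancing +1, or +2 across a Feb 29):
  1965: Mon  1966: Tue (+1)  1967: Wed (+1)  1968: Fri (+2)  1969: Sat (+1)
  1970: Sun (+1) ✓  1971: Mon (+1)  1972: Wed (+2)  1973: Thu (+1)  1974: Fri (+1)
  1975: Sat (+1)  1976: Mon (+2)  1977: Tue (+1)  1978: Wed (+1)  … (47 more years) …
  2026: Sun (+1) ✓  2027: Mon (+1)  2028: Wed (+2)  2029: Thu (+1)  2030: Fri (+1)
  2031: Sat (+1)  2032: Mon (+2)  2033: Tue (+1)  2034: Wed (+1)  2035: Thu (+1)
  2036: Sat (+2)  2037: Sun (+1) ✓  2038: Mon (+1)  2039: Tue (+1)
Sunday years: 1970, 1981, 1987, 1992, 1998, 2009, 2015, 2020, 2026, 2037 — 10 in total.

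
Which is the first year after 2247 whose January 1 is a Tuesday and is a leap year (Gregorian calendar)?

Jan 1 advances by 2 weekdays after a leap year and by 1 after a common year.
2247: Jan 1 is Friday.
2248: Saturday (leap)
2249: Monday
2250: Tuesday
2251: Wednesday
2252: Thursday (leap)
2253: Saturday
2254: Sunday
2255: Monday
2256: Tuesday (leap)
2256 begins on a Tuesday and is a leap year.

2256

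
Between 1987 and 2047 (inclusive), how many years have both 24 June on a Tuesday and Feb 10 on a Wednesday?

Check each year's weekday for 24 June and Feb 10:
  1987: Wed/Tue  1988: Fri/Wed  1989: Sat/Fri  1990: Sun/Sat  1991: Mon/Sun  1992: Wed/Mon  1993: Thu/Wed  1994: Fri/Thu  1995: Sat/Fri  1996: Mon/Sat  1997: Tue/Mon  1998: Wed/Tue  1999: Thu/Wed  2000: Sat/Thu  …(33 more)…  2034: Sat/Fri  2035: Sun/Sat  2036: Tue/Sun  2037: Wed/Tue  2038: Thu/Wed  2039: Fri/Thu  2040: Sun/Fri  2041: Mon/Sun  2042: Tue/Mon  2043: Wed/Tue  2044: Fri/Wed  2045: Sat/Fri  2046: Sun/Sat  2047: Mon/Sun
Both conditions hold in: no year — 0.

0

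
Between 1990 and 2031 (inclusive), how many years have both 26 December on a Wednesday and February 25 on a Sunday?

Check each year's weekday for 26 December and February 25:
  1990: Wed/Sun ✓  1991: Thu/Mon  1992: Sat/Tue  1993: Sun/Thu  1994: Mon/Fri  1995: Tue/Sat  1996: Thu/Sun  1997: Fri/Tue  1998: Sat/Wed  1999: Sun/Thu  2000: Tue/Fri  2001: Wed/Sun ✓  2002: Thu/Mon  2003: Fri/Tue  …(14 more)…  2018: Wed/Sun ✓  2019: Thu/Mon  2020: Sat/Tue  2021: Sun/Thu  2022: Mon/Fri  2023: Tue/Sat  2024: Thu/Sun  2025: Fri/Tue  2026: Sat/Wed  2027: Sun/Thu  2028: Tue/Fri  2029: Wed/Sun ✓  2030: Thu/Mon  2031: Fri/Tue
Both conditions hold in: 1990, 2001, 2007, 2018, 2029 — 5.

5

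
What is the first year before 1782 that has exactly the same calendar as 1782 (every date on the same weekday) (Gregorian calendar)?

1771

Two years share a calendar iff Jan 1 falls on the same weekday and both are leap or both are common. 1782: Jan 1 is Tuesday, common year.
1781: Jan 1 Monday, common
1780: Jan 1 Saturday, leap
1779: Jan 1 Friday, common
1778: Jan 1 Thursday, common
1777: Jan 1 Wednesday, common
1776: Jan 1 Monday, leap
1775: Jan 1 Sunday, common
1774: Jan 1 Saturday, common
1773: Jan 1 Friday, common
1772: Jan 1 Wednesday, leap
1771: Jan 1 Tuesday, common
1771 matches on both conditions.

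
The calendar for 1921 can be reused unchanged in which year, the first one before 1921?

Two years share a calendar iff Jan 1 falls on the same weekday and both are leap or both are common. 1921: Jan 1 is Saturday, common year.
1920: Jan 1 Thursday, leap
1919: Jan 1 Wednesday, common
1918: Jan 1 Tuesday, common
1917: Jan 1 Monday, common
1916: Jan 1 Saturday, leap
1915: Jan 1 Friday, common
1914: Jan 1 Thursday, common
1913: Jan 1 Wednesday, common
1912: Jan 1 Monday, leap
1911: Jan 1 Sunday, common
1910: Jan 1 Saturday, common
1910 matches on both conditions.

1910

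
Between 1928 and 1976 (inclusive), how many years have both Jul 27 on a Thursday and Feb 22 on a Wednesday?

Check each year's weekday for Jul 27 and Feb 22:
  1928: Fri/Wed  1929: Sat/Fri  1930: Sun/Sat  1931: Mon/Sun  1932: Wed/Mon  1933: Thu/Wed ✓  1934: Fri/Thu  1935: Sat/Fri  1936: Mon/Sat  1937: Tue/Mon  1938: Wed/Tue  1939: Thu/Wed ✓  1940: Sat/Thu  1941: Sun/Sat  …(21 more)…  1963: Sat/Fri  1964: Mon/Sat  1965: Tue/Mon  1966: Wed/Tue  1967: Thu/Wed ✓  1968: Sat/Thu  1969: Sun/Sat  1970: Mon/Sun  1971: Tue/Mon  1972: Thu/Tue  1973: Fri/Thu  1974: Sat/Fri  1975: Sun/Sat  1976: Tue/Sun
Both conditions hold in: 1933, 1939, 1950, 1961, 1967 — 5.

5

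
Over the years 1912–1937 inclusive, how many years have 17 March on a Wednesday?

Track 17 March's weekday year by year (advancing +1, or +2 across a Feb 29):
  1912: Sun  1913: Mon (+1)  1914: Tue (+1)  1915: Wed (+1) ✓  1916: Fri (+2)
  1917: Sat (+1)  1918: Sun (+1)  1919: Mon (+1)  1920: Wed (+2) ✓  1921: Thu (+1)
  1922: Fri (+1)  1923: Sat (+1)  1924: Mon (+2)  1925: Tue (+1)  1926: Wed (+1) ✓
  1927: Thu (+1)  1928: Sat (+2)  1929: Sun (+1)  1930: Mon (+1)  1931: Tue (+1)
  1932: Thu (+2)  1933: Fri (+1)  1934: Sat (+1)  1935: Sun (+1)  1936: Tue (+2)
  1937: Wed (+1) ✓
Wednesday years: 1915, 1920, 1926, 1937 — 4 in total.

4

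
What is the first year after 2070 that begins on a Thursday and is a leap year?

Jan 1 advances by 2 weekdays after a leap year and by 1 after a common year.
2070: Jan 1 is Wednesday.
2071: Thursday
2072: Friday (leap)
2073: Sunday
2074: Monday
2075: Tuesday
2076: Wednesday (leap)
2077: Friday
2078: Saturday
2079: Sunday
2080: Monday (leap)
2081: Wednesday
2082: Thursday
2083: Friday
2084: Saturday (leap)
2085: Monday
2086: Tuesday
2087: Wednesday
2088: Thursday (leap)
2088 begins on a Thursday and is a leap year.

2088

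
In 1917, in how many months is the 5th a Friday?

Check the 5th of each month of 1917: Jan 5: Fri, Feb 5: Mon, Mar 5: Mon, Apr 5: Thu, May 5: Sat, Jun 5: Tue, Jul 5: Thu, Aug 5: Sun, Sep 5: Wed, Oct 5: Fri, Nov 5: Mon, Dec 5: Wed.
Friday occurs in January, October — 2 months.

2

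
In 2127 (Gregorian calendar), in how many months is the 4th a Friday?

2

Check the 4th of each month of 2127: Jan 4: Sat, Feb 4: Tue, Mar 4: Tue, Apr 4: Fri, May 4: Sun, Jun 4: Wed, Jul 4: Fri, Aug 4: Mon, Sep 4: Thu, Oct 4: Sat, Nov 4: Tue, Dec 4: Thu.
Friday occurs in April, July — 2 months.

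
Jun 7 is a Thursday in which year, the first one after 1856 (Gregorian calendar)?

From one year to the next, a fixed date's weekday advances by 1, or by 2 when a Feb 29 lies between the two dates.
1856: June 7 is Saturday.
1857: Sunday (+1)
1858: Monday (+1)
1859: Tuesday (+1)
1860: Thursday (+2)
Jun 7 falls on a Thursday in 1860.

1860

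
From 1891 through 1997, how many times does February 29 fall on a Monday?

Leap years in 1891–1997: 26 of them.
Feb 29 weekday advances by 5 (mod 7) from one leap year to the next four years later (or differs when a century non-leap intervenes).
Leap-day weekdays: 1892:Mon✓ 1896:Sat 1904:Mon✓ 1908:Sat 1912:Thu 1916:Tue 1920:Sun 1924:Fri 1928:Wed 1932:Mon✓ 1936:Sat 1940:Thu 1944:Tue 1948:Sun 1952:Fri 1956:Wed 1960:Mon✓ 1964:Sat 1968:Thu 1972:Tue 1976:Sun 1980:Fri 1984:Wed 1988:Mon✓ 1992:Sat 1996:Thu
Monday: 1892, 1904, 1932, 1960, 1988 → 5.

5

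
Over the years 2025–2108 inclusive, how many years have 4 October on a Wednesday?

11

Track 4 October's weekday year by year (advancing +1, or +2 across a Feb 29):
  2025: Sat  2026: Sun (+1)  2027: Mon (+1)  2028: Wed (+2) ✓  2029: Thu (+1)
  2030: Fri (+1)  2031: Sat (+1)  2032: Mon (+2)  2033: Tue (+1)  2034: Wed (+1) ✓
  2035: Thu (+1)  2036: Sat (+2)  2037: Sun (+1)  2038: Mon (+1)  … (56 more years) …
  2095: Tue (+1)  2096: Thu (+2)  2097: Fri (+1)  2098: Sat (+1)  2099: Sun (+1)
  2100: Mon (+1)  2101: Tue (+1)  2102: Wed (+1) ✓  2103: Thu (+1)  2104: Sat (+2)
  2105: Sun (+1)  2106: Mon (+1)  2107: Tue (+1)  2108: Thu (+2)
Wednesday years: 2028, 2034, 2045, 2051, 2056, 2062, 2073, 2079, 2084, 2090, 2102 — 11 in total.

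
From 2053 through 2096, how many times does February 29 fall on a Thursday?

Leap years in 2053–2096: 11 of them.
Feb 29 weekday advances by 5 (mod 7) from one leap year to the next four years later (or differs when a century non-leap intervenes).
Leap-day weekdays: 2056:Tue 2060:Sun 2064:Fri 2068:Wed 2072:Mon 2076:Sat 2080:Thu✓ 2084:Tue 2088:Sun 2092:Fri 2096:Wed
Thursday: 2080 → 1.

1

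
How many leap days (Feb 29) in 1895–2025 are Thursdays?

Leap years in 1895–2025: 32 of them.
Feb 29 weekday advances by 5 (mod 7) from one leap year to the next four years later (or differs when a century non-leap intervenes).
Leap-day weekdays: 1896:Sat 1904:Mon 1908:Sat 1912:Thu✓ 1916:Tue 1920:Sun 1924:Fri 1928:Wed 1932:Mon 1936:Sat 1940:Thu✓ 1944:Tue 1948:Sun …(6 more)… 1976:Sun 1980:Fri 1984:Wed 1988:Mon 1992:Sat 1996:Thu✓ 2000:Tue 2004:Sun 2008:Fri 2012:Wed 2016:Mon 2020:Sat 2024:Thu✓
Thursday: 1912, 1940, 1968, 1996, 2024 → 5.

5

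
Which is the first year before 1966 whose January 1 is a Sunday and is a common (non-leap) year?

1961

Jan 1 advances by 2 weekdays after a leap year and by 1 after a common year.
1966: Jan 1 is Saturday.
1965: Friday
1964: Wednesday (leap)
1963: Tuesday
1962: Monday
1961: Sunday
1961 begins on a Sunday and is a common year.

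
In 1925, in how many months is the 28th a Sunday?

Check the 28th of each month of 1925: Jan 28: Wed, Feb 28: Sat, Mar 28: Sat, Apr 28: Tue, May 28: Thu, Jun 28: Sun, Jul 28: Tue, Aug 28: Fri, Sep 28: Mon, Oct 28: Wed, Nov 28: Sat, Dec 28: Mon.
Sunday occurs in June — 1 month.

1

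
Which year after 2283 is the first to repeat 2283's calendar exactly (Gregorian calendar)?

Two years share a calendar iff Jan 1 falls on the same weekday and both are leap or both are common. 2283: Jan 1 is Monday, common year.
2284: Jan 1 Tuesday, leap
2285: Jan 1 Thursday, common
2286: Jan 1 Friday, common
2287: Jan 1 Saturday, common
2288: Jan 1 Sunday, leap
2289: Jan 1 Tuesday, common
2290: Jan 1 Wednesday, common
2291: Jan 1 Thursday, common
2292: Jan 1 Friday, leap
2293: Jan 1 Sunday, common
2294: Jan 1 Monday, common
2294 matches on both conditions.

2294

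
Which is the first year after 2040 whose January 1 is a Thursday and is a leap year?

2060

Jan 1 advances by 2 weekdays after a leap year and by 1 after a common year.
2040: Jan 1 is Sunday (leap).
2041: Tuesday
2042: Wednesday
2043: Thursday
2044: Friday (leap)
2045: Sunday
2046: Monday
2047: Tuesday
2048: Wednesday (leap)
2049: Friday
2050: Saturday
2051: Sunday
2052: Monday (leap)
2053: Wednesday
2054: Thursday
2055: Friday
2056: Saturday (leap)
2057: Monday
2058: Tuesday
2059: Wednesday
2060: Thursday (leap)
2060 begins on a Thursday and is a leap year.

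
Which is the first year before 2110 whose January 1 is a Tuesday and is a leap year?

2104

Jan 1 advances by 2 weekdays after a leap year and by 1 after a common year.
2110: Jan 1 is Wednesday.
2109: Tuesday
2108: Sunday (leap)
2107: Saturday
2106: Friday
2105: Thursday
2104: Tuesday (leap)
2104 begins on a Tuesday and is a leap year.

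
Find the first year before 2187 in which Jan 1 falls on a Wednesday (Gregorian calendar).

Jan 1 advances by 2 weekdays after a leap year and by 1 after a common year.
2187: Jan 1 is Monday.
2186: Sunday
2185: Saturday
2184: Thursday (leap)
2183: Wednesday
2183 begins on a Wednesday

2183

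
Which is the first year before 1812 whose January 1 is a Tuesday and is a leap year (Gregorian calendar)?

1788

Jan 1 advances by 2 weekdays after a leap year and by 1 after a common year.
1812: Jan 1 is Wednesday (leap).
1811: Tuesday
1810: Monday
1809: Sunday
1808: Friday (leap)
1807: Thursday
1806: Wednesday
1805: Tuesday
1804: Sunday (leap)
1803: Saturday
1802: Friday
1801: Thursday
1800: Wednesday
1799: Tuesday
1798: Monday
1797: Sunday
1796: Friday (leap)
1795: Thursday
1794: Wednesday
1793: Tuesday
1792: Sunday (leap)
1791: Saturday
1790: Friday
1789: Thursday
1788: Tuesday (leap)
1788 begins on a Tuesday and is a leap year.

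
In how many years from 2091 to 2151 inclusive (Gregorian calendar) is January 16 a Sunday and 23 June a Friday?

Check each year's weekday for January 16 and 23 June:
  2091: Tue/Sat  2092: Wed/Mon  2093: Fri/Tue  2094: Sat/Wed  2095: Sun/Thu  2096: Mon/Sat  2097: Wed/Sun  2098: Thu/Mon  2099: Fri/Tue  2100: Sat/Wed  2101: Sun/Thu  2102: Mon/Fri  2103: Tue/Sat  2104: Wed/Mon  …(33 more)…  2138: Thu/Mon  2139: Fri/Tue  2140: Sat/Thu  2141: Mon/Fri  2142: Tue/Sat  2143: Wed/Sun  2144: Thu/Tue  2145: Sat/Wed  2146: Sun/Thu  2147: Mon/Fri  2148: Tue/Sun  2149: Thu/Mon  2150: Fri/Tue  2151: Sat/Wed
Both conditions hold in: 2124 — 1.

1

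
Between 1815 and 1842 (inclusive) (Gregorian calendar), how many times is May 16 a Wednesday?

Track May 16's weekday year by year (advancing +1, or +2 across a Feb 29):
  1815: Tue  1816: Thu (+2)  1817: Fri (+1)  1818: Sat (+1)  1819: Sun (+1)
  1820: Tue (+2)  1821: Wed (+1) ✓  1822: Thu (+1)  1823: Fri (+1)  1824: Sun (+2)
  1825: Mon (+1)  1826: Tue (+1)  1827: Wed (+1) ✓  1828: Fri (+2)  1829: Sat (+1)
  1830: Sun (+1)  1831: Mon (+1)  1832: Wed (+2) ✓  1833: Thu (+1)  1834: Fri (+1)
  1835: Sat (+1)  1836: Mon (+2)  1837: Tue (+1)  1838: Wed (+1) ✓  1839: Thu (+1)
  1840: Sat (+2)  1841: Sun (+1)  1842: Mon (+1)
Wednesday years: 1821, 1827, 1832, 1838 — 4 in total.

4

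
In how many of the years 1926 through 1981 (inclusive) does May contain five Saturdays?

May has 31 days; it has five Saturdays when Saturday falls among the first (month-length − 28) days — i.e. when May 1 is one of Saturday/Friday/Thursday.
May 1 by year: 1926:Sat✓ 1927:Sun 1928:Tue 1929:Wed 1930:Thu✓ 1931:Fri✓ 1932:Sun 1933:Mon 1934:Tue 1935:Wed 1936:Fri✓ 1937:Sat✓ 1938:Sun 1939:Mon 1940:Wed …(26 more)… 1967:Mon 1968:Wed 1969:Thu✓ 1970:Fri✓ 1971:Sat✓ 1972:Mon 1973:Tue 1974:Wed 1975:Thu✓ 1976:Sat✓ 1977:Sun 1978:Mon 1979:Tue 1980:Thu✓ 1981:Fri✓
Years with five Saturdays: 1926, 1930, 1931, 1936, 1937, 1941, 1942, 1943, 1947, 1948, 1952, 1953, 1954, 1958, 1959, 1964, 1965, 1969, 1970, 1971, 1975, 1976, 1980, 1981 → 24.

24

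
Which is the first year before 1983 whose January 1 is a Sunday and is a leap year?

Jan 1 advances by 2 weekdays after a leap year and by 1 after a common year.
1983: Jan 1 is Saturday.
1982: Friday
1981: Thursday
1980: Tuesday (leap)
1979: Monday
1978: Sunday
1977: Saturday
1976: Thursday (leap)
1975: Wednesday
1974: Tuesday
1973: Monday
1972: Saturday (leap)
1971: Friday
1970: Thursday
1969: Wednesday
1968: Monday (leap)
1967: Sunday
1966: Saturday
1965: Friday
1964: Wednesday (leap)
1963: Tuesday
1962: Monday
1961: Sunday
1960: Friday (leap)
1959: Thursday
1958: Wednesday
1957: Tuesday
1956: Sunday (leap)
1956 begins on a Sunday and is a leap year.

1956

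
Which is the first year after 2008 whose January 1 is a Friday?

Jan 1 advances by 2 weekdays after a leap year and by 1 after a common year.
2008: Jan 1 is Tuesday (leap).
2009: Thursday
2010: Friday
2010 begins on a Friday

2010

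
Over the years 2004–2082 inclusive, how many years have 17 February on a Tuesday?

Track 17 February's weekday year by year (advancing +1, or +2 across a Feb 29):
  2004: Tue ✓  2005: Thu (+2)  2006: Fri (+1)  2007: Sat (+1)  2008: Sun (+1)
  2009: Tue (+2) ✓  2010: Wed (+1)  2011: Thu (+1)  2012: Fri (+1)  2013: Sun (+2)
  2014: Mon (+1)  2015: Tue (+1) ✓  2016: Wed (+1)  2017: Fri (+2)  … (51 more years) …
  2069: Sun (+2)  2070: Mon (+1)  2071: Tue (+1) ✓  2072: Wed (+1)  2073: Fri (+2)
  2074: Sat (+1)  2075: Sun (+1)  2076: Mon (+1)  2077: Wed (+2)  2078: Thu (+1)
  2079: Fri (+1)  2080: Sat (+1)  2081: Mon (+2)  2082: Tue (+1) ✓
Tuesday years: 2004, 2009, 2015, 2026, 2032, 2037, 2043, 2054, 2060, 2065, 2071, 2082 — 12 in total.

12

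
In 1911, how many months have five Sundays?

A month of length L has five Sundays iff its first Sunday is on day ≤ L−28 (so day 1–3 in a 31-day month, 1–2 in a 30-day month, day 1 in a leap February).
Checking each month of 1911: Jan starts Sun (31d) ✓; Feb starts Wed (28d); Mar starts Wed (31d); Apr starts Sat (30d) ✓; May starts Mon (31d); Jun starts Thu (30d); Jul starts Sat (31d) ✓; Aug starts Tue (31d); Sep starts Fri (30d); Oct starts Sun (31d) ✓; Nov starts Wed (30d); Dec starts Fri (31d) ✓.
Five-Sunday months: January, April, July, October, December → 5.

5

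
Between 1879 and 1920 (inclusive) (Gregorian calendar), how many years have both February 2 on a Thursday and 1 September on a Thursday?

Check each year's weekday for February 2 and 1 September:
  1879: Sun/Mon  1880: Mon/Wed  1881: Wed/Thu  1882: Thu/Fri  1883: Fri/Sat  1884: Sat/Mon  1885: Mon/Tue  1886: Tue/Wed  1887: Wed/Thu  1888: Thu/Sat  1889: Sat/Sun  1890: Sun/Mon  1891: Mon/Tue  1892: Tue/Thu  …(14 more)…  1907: Sat/Sun  1908: Sun/Tue  1909: Tue/Wed  1910: Wed/Thu  1911: Thu/Fri  1912: Fri/Sun  1913: Sun/Mon  1914: Mon/Tue  1915: Tue/Wed  1916: Wed/Fri  1917: Fri/Sat  1918: Sat/Sun  1919: Sun/Mon  1920: Mon/Wed
Both conditions hold in: no year — 0.

0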